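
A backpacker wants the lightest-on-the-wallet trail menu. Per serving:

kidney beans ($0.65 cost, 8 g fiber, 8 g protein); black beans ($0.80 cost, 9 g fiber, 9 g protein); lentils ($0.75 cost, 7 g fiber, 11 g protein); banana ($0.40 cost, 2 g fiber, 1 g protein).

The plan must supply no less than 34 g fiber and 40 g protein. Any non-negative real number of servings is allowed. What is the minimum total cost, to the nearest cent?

$3.03

With two linear requirements the optimum uses one or two foods; enumerate the corners.
kidney beans only: max(34/8, 40/8) = 5 servings → $3.25.
black beans only: max(34/9, 40/9) = 4.444 servings → $3.56.
lentils only: max(34/7, 40/11) = 4.857 servings → $3.64.
banana only: max(34/2, 40/1) = 40 servings → $16.00.
kidney beans + black beans (both tight): parallel constraints — no distinct corner.
kidney beans + lentils with both tight: 2.938 servings and 1.5 servings → $3.03.
kidney beans + banana: the both-tight solution has a negative serving — not a feasible corner.
black beans + lentils with both tight: 2.611 servings and 1.5 servings → $3.21.
black beans + banana: the both-tight solution has a negative serving — not a feasible corner.
lentils + banana with both tight: 3.067 servings and 6.267 servings → $4.81.
Cheapest feasible corner: $3.03.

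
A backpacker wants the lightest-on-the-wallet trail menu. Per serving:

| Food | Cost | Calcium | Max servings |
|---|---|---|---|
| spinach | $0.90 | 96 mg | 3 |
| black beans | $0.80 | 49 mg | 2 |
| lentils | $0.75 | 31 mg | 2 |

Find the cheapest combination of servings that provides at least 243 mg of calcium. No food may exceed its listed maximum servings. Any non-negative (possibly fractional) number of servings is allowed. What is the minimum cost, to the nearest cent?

$2.28

Cost per mg of calcium: spinach $0.0094, black beans $0.0163, lentils $0.0242.
Take 2.531 servings of spinach: +243.0 mg calcium for $2.28 (total $2.28, still need 0.0 mg).
Greedy by cheapest-per-mg is optimal for a single linear constraint, so the minimum cost is $2.28.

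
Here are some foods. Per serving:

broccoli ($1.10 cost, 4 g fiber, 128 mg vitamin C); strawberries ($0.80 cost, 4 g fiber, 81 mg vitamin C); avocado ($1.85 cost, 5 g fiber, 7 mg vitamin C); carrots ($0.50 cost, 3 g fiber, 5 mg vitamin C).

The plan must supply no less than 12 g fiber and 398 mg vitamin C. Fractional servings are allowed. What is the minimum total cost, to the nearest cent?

broccoli only: max(12/4, 398/128) = 3.109 servings → $3.42.
strawberries only: max(12/4, 398/81) = 4.914 servings → $3.93.
avocado only: max(12/5, 398/7) = 56.86 servings → $105.19.
carrots only: max(12/3, 398/5) = 79.6 servings → $39.80.
broccoli + strawberries: intersection lies outside the first quadrant.
broccoli + avocado: the both-tight solution has a negative serving — not a feasible corner.
broccoli + carrots: intersection lies outside the first quadrant.
strawberries + avocado: intersection lies outside the first quadrant.
strawberries + carrots with both targets exact would need a negative amount; discard.
avocado + carrots: the both-tight solution has a negative serving — not a feasible corner.
Cheapest feasible corner: $3.42.

$3.42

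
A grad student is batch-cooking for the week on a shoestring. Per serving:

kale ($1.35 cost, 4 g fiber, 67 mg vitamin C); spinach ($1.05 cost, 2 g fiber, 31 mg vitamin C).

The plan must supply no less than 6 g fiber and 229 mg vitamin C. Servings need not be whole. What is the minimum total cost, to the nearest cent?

$4.61

kale only: max(6/4, 229/67) = 3.418 servings → $4.61.
spinach only: max(6/2, 229/31) = 7.387 servings → $7.76.
kale + spinach with both targets exact would need a negative amount; discard.
Cheapest feasible corner: $4.61.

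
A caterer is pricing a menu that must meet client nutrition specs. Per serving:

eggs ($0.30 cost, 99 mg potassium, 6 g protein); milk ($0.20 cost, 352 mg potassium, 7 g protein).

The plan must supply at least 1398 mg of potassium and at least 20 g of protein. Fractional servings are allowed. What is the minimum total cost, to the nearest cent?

$0.79

The cheapest plan sits at a corner of the feasible region — with two constraints it uses at most two foods.
eggs only: max(1398/99, 20/6) = 14.12 servings → $4.24.
milk only: max(1398/352, 20/7) = 3.972 servings → $0.79.
eggs + milk: the both-tight solution has a negative serving — not a feasible corner.
Cheapest feasible corner: $0.79.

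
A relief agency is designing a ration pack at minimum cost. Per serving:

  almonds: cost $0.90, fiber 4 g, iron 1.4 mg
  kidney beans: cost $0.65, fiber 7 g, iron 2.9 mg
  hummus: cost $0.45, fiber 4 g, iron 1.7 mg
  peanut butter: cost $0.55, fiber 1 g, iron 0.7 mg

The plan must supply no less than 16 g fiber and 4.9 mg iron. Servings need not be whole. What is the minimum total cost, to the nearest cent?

Two binding constraints pin down two serving amounts, so the optimal mix uses at most two foods. The candidates are each food alone (scaled to the tighter of fiber/iron) and each pair with both constraints tight.
almonds only: max(16/4, 4.9/1.4) = 4 servings → $3.60.
kidney beans only: max(16/7, 4.9/2.9) = 2.286 servings → $1.49.
hummus only: max(16/4, 4.9/1.7) = 4 servings → $1.80.
peanut butter only: max(16/1, 4.9/0.7) = 16 servings → $8.80.
almonds + kidney beans: intersection lies outside the first quadrant.
almonds + hummus: the both-tight solution has a negative serving — not a feasible corner.
almonds + peanut butter: intersection lies outside the first quadrant.
kidney beans + hummus: the both-tight solution has a negative serving — not a feasible corner.
kidney beans + peanut butter with both targets exact would need a negative amount; discard.
hummus + peanut butter with both targets exact would need a negative amount; discard.
So the least-cost plan costs $1.49.

$1.49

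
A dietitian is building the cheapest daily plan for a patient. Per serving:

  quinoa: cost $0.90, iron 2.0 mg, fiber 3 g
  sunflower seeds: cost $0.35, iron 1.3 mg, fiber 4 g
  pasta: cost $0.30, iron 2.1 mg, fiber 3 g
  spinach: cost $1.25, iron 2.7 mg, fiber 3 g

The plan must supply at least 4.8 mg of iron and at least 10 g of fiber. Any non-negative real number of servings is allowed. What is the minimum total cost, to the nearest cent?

This is a tiny linear program; its minimum lies at a vertex of the feasible set. List the vertices and price them.
quinoa only: max(4.8/2.0, 10/3) = 3.333 servings → $3.00.
sunflower seeds only: max(4.8/1.3, 10/4) = 3.692 servings → $1.29.
pasta only: max(4.8/2.1, 10/3) = 3.333 servings → $1.00.
spinach only: max(4.8/2.7, 10/3) = 3.333 servings → $4.17.
quinoa + sunflower seeds with both tight: 1.512 servings and 1.366 servings → $1.84.
quinoa + pasta with both targets exact would need a negative amount; discard.
quinoa + spinach: intersection lies outside the first quadrant.
sunflower seeds + pasta with both tight: 1.467 servings and 1.378 servings → $0.93.
sunflower seeds + spinach with both tight: 1.826 servings and 0.8986 servings → $1.76.
pasta + spinach: intersection lies outside the first quadrant.
Cheapest feasible corner: $0.93.

$0.93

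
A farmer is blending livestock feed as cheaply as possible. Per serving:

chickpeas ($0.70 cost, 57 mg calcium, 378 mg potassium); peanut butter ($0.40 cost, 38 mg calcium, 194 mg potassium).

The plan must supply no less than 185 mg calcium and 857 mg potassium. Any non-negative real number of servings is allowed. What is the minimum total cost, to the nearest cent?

Two binding constraints pin down two serving amounts, so the optimal mix uses at most two foods. The candidates are each food alone (scaled to the tighter of calcium/potassium) and each pair with both constraints tight.
chickpeas only: max(185/57, 857/378) = 3.246 servings → $2.27.
peanut butter only: max(185/38, 857/194) = 4.868 servings → $1.95.
chickpeas + peanut butter: the both-tight solution has a negative serving — not a feasible corner.
The minimum over all feasible corners is $1.95.

$1.95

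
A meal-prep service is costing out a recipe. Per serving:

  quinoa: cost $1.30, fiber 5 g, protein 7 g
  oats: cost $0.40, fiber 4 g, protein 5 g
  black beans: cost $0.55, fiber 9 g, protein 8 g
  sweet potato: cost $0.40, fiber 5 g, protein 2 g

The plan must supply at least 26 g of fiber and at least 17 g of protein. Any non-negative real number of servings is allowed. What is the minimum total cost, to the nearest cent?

$1.59

A basic optimal solution has at most two foods positive. Try each food alone and each pair with both targets met exactly.
quinoa only: max(26/5, 17/7) = 5.2 servings → $6.76.
oats only: max(26/4, 17/5) = 6.5 servings → $2.60.
black beans only: max(26/9, 17/8) = 2.889 servings → $1.59.
sweet potato only: max(26/5, 17/2) = 8.5 servings → $3.40.
quinoa + oats: intersection lies outside the first quadrant.
quinoa + black beans: intersection lies outside the first quadrant.
quinoa + sweet potato with both tight: 1.32 servings and 3.88 servings → $3.27.
oats + black beans with both targets exact would need a negative amount; discard.
oats + sweet potato with both tight: 1.941 servings and 3.647 servings → $2.24.
black beans + sweet potato with both tight: 1.5 servings and 2.5 servings → $1.82.
The minimum over all feasible corners is $1.59.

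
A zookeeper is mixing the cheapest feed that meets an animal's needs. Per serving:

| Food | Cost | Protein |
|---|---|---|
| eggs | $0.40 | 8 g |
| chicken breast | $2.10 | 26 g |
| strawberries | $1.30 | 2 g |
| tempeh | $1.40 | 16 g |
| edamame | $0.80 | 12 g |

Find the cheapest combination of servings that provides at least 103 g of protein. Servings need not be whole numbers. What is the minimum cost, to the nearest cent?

$5.15

Cost per g of protein: eggs $0.0500, edamame $0.0667, chicken breast $0.0808, tempeh $0.0875, strawberries $0.6500.
With no serving limits, use only eggs: 103 g / 8 g = 12.88 servings × $0.40 = $5.15.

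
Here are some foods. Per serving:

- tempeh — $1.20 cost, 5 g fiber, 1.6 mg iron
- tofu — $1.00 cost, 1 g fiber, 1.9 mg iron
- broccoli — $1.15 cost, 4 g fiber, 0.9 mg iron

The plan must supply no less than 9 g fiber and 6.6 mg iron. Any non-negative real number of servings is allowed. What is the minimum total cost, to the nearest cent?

Check every corner: each single food scaled to meet both minima, and each pair solved so both constraints bind.
tempeh only: max(9/5, 6.6/1.6) = 4.125 servings → $4.95.
tofu only: max(9/1, 6.6/1.9) = 9 servings → $9.00.
broccoli only: max(9/4, 6.6/0.9) = 7.333 servings → $8.43.
tempeh + tofu with both tight: 1.329 servings and 2.354 servings → $3.95.
tempeh + broccoli: intersection lies outside the first quadrant.
tofu + broccoli with both tight: 2.731 servings and 1.567 servings → $4.53.
Cheapest feasible corner: $3.95.

$3.95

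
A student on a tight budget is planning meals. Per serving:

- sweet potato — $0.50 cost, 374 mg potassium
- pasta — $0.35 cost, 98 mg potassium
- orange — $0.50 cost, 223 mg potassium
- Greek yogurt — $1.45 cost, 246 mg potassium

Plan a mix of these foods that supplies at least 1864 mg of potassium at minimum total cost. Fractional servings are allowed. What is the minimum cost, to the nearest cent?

Cost per mg of potassium: sweet potato $0.0013, orange $0.0022, pasta $0.0036, Greek yogurt $0.0059.
With no serving limits, use only sweet potato: 1864 mg / 374 mg = 4.984 servings × $0.50 = $2.49.

$2.49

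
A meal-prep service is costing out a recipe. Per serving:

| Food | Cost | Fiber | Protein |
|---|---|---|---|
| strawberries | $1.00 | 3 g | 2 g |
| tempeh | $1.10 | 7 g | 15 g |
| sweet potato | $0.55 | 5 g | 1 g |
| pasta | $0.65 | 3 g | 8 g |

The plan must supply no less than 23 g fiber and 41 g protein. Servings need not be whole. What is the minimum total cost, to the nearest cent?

$3.41

strawberries only: max(23/3, 41/2) = 20.5 servings → $20.50.
tempeh only: max(23/7, 41/15) = 3.286 servings → $3.61.
sweet potato only: max(23/5, 41/1) = 41 servings → $22.55.
pasta only: max(23/3, 41/8) = 7.667 servings → $4.98.
strawberries + tempeh with both tight: 1.871 servings and 2.484 servings → $4.60.
strawberries + sweet potato with both targets exact would need a negative amount; discard.
strawberries + pasta with both tight: 3.389 servings and 4.278 servings → $6.17.
tempeh + sweet potato with both tight: 2.676 servings and 0.8529 servings → $3.41.
tempeh + pasta with both targets exact would need a negative amount; discard.
sweet potato + pasta with both tight: 1.649 servings and 4.919 servings → $4.10.
So the least-cost plan costs $3.41.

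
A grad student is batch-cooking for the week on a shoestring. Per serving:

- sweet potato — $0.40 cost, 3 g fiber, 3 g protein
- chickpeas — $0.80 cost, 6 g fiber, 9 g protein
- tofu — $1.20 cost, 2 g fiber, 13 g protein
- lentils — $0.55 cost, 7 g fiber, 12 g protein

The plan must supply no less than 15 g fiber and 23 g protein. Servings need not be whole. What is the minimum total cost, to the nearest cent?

$1.18

For a min-cost LP with two ≥-constraints, a basic feasible solution has at most two positive variables.
sweet potato only: max(15/3, 23/3) = 7.667 servings → $3.07.
chickpeas only: max(15/6, 23/9) = 2.556 servings → $2.04.
tofu only: max(15/2, 23/13) = 7.5 servings → $9.00.
lentils only: max(15/7, 23/12) = 2.143 servings → $1.18.
sweet potato + chickpeas with both targets exact would need a negative amount; discard.
sweet potato + tofu with both tight: 4.515 servings and 0.7273 servings → $2.68.
sweet potato + lentils with both tight: 1.267 servings and 1.6 servings → $1.39.
chickpeas + tofu with both tight: 2.483 servings and 0.05 servings → $2.05.
chickpeas + lentils with both tight: 2.111 servings and 0.3333 servings → $1.87.
tofu + lentils with both targets exact would need a negative amount; discard.
So the least-cost plan costs $1.18.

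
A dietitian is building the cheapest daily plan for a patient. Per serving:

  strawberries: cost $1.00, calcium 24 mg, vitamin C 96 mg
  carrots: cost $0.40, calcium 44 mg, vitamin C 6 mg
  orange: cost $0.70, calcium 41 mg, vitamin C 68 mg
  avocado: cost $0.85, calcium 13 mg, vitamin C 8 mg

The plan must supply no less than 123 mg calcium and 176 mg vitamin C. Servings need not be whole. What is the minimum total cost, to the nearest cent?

The cheapest plan sits at a corner of the feasible region — with two constraints it uses at most two foods.
strawberries only: max(123/24, 176/96) = 5.125 servings → $5.12.
carrots only: max(123/44, 176/6) = 29.33 servings → $11.73.
orange only: max(123/41, 176/68) = 3 servings → $2.10.
avocado only: max(123/13, 176/8) = 22 servings → $18.70.
strawberries + carrots with both tight: 1.717 servings and 1.859 servings → $2.46.
strawberries + orange: the both-tight solution has a negative serving — not a feasible corner.
strawberries + avocado with both tight: 1.235 servings and 7.182 servings → $7.34.
carrots + orange with both tight: 0.4181 servings and 2.551 servings → $1.95.
carrots + avocado with both targets exact would need a negative amount; discard.
orange + avocado with both tight: 2.345 servings and 2.065 servings → $3.40.
Cheapest feasible corner: $1.95.

$1.95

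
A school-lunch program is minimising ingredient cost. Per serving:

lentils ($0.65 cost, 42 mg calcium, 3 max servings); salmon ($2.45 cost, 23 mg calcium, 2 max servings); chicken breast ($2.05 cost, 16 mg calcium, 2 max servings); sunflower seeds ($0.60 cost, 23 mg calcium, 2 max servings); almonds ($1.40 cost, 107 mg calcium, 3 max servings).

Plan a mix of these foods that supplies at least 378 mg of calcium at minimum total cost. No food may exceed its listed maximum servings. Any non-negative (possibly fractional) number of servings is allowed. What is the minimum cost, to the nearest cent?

Cost per mg of calcium: almonds $0.0131, lentils $0.0155, sunflower seeds $0.0261, salmon $0.1065, chicken breast $0.1281.
Take 3 servings of almonds: +321.0 mg calcium for $4.20 (total $4.20, still need 57.0 mg).
Take 1.357 servings of lentils: +57.0 mg calcium for $0.88 (total $5.08, still need 0.0 mg).
Filling from the cheapest source first is optimal under one linear minimum: $5.08.

$5.08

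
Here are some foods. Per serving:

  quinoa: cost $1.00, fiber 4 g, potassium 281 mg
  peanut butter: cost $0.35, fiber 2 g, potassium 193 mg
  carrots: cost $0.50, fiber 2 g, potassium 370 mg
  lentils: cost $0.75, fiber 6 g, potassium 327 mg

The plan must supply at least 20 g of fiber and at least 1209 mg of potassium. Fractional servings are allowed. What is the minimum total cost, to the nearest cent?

With two linear requirements the optimum uses one or two foods; enumerate the corners.
quinoa only: max(20/4, 1209/281) = 5 servings → $5.00.
peanut butter only: max(20/2, 1209/193) = 10 servings → $3.50.
carrots only: max(20/2, 1209/370) = 10 servings → $5.00.
lentils only: max(20/6, 1209/327) = 3.697 servings → $2.77.
quinoa + peanut butter with both targets exact would need a negative amount; discard.
quinoa + carrots with both targets exact would need a negative amount; discard.
quinoa + lentils with both tight: 1.889 servings and 2.074 servings → $3.44.
peanut butter + carrots with both targets exact would need a negative amount; discard.
peanut butter + lentils with both tight: 1.417 servings and 2.861 servings → $2.64.
carrots + lentils with both tight: 0.4559 servings and 3.181 servings → $2.61.
So the least-cost plan costs $2.61.

$2.61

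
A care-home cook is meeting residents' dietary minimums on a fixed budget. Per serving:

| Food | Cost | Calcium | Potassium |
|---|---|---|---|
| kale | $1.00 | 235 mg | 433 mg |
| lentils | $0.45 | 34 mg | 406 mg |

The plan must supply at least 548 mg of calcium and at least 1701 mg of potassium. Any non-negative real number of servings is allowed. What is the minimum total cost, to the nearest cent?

$2.95

Two binding constraints pin down two serving amounts, so the optimal mix uses at most two foods. The candidates are each food alone (scaled to the tighter of calcium/potassium) and each pair with both constraints tight.
kale only: max(548/235, 1701/433) = 3.928 servings → $3.93.
lentils only: max(548/34, 1701/406) = 16.12 servings → $7.25.
kale + lentils with both tight: 2.041 servings and 2.013 servings → $2.95.
So the least-cost plan costs $2.95.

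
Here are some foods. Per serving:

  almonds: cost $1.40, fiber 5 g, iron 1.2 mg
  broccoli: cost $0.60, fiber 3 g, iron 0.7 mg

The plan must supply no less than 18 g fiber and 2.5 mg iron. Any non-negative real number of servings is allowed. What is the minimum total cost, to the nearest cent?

Two binding constraints pin down two serving amounts, so the optimal mix uses at most two foods. The candidates are each food alone (scaled to the tighter of fiber/iron) and each pair with both constraints tight.
almonds only: max(18/5, 2.5/1.2) = 3.6 servings → $5.04.
broccoli only: max(18/3, 2.5/0.7) = 6 servings → $3.60.
almonds + broccoli: intersection lies outside the first quadrant.
So the least-cost plan costs $3.60.

$3.60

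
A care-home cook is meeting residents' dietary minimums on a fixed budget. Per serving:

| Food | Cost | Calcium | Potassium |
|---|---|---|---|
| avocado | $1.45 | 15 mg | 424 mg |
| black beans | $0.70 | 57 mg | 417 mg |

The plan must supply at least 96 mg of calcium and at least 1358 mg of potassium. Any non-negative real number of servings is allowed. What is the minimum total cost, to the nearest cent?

$2.28

With two linear requirements the optimum uses one or two foods; enumerate the corners.
avocado only: max(96/15, 1358/424) = 6.4 servings → $9.28.
black beans only: max(96/57, 1358/417) = 3.257 servings → $2.28.
avocado + black beans with both tight: 2.086 servings and 1.135 servings → $3.82.
The minimum over all feasible corners is $2.28.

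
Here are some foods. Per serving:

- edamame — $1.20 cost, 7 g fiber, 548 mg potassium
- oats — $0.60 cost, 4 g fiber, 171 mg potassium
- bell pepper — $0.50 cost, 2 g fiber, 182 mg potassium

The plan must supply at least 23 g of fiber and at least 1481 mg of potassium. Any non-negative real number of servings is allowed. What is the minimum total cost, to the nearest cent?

$3.75

A basic optimal solution has at most two foods positive. Try each food alone and each pair with both targets met exactly.
edamame only: max(23/7, 1481/548) = 3.286 servings → $3.94.
oats only: max(23/4, 1481/171) = 8.661 servings → $5.20.
bell pepper only: max(23/2, 1481/182) = 11.5 servings → $5.75.
edamame + oats with both tight: 2.001 servings and 2.248 servings → $3.75.
edamame + bell pepper: the both-tight solution has a negative serving — not a feasible corner.
oats + bell pepper with both tight: 3.171 servings and 5.158 servings → $4.48.
Cheapest feasible corner: $3.75.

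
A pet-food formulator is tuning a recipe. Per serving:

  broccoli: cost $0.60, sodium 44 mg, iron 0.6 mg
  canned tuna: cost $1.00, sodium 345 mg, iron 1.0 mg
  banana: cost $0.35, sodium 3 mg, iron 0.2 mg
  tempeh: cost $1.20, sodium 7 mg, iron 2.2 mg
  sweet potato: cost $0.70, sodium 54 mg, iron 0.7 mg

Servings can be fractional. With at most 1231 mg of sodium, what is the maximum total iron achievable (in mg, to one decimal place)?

386.9 mg

Iron per mg sodium: tempeh 0.3143, banana 0.06667, broccoli 0.01364, sweet potato 0.01296, canned tuna 0.002899.
With no serving limits, spend the whole sodium allowance on tempeh: 1231 mg / 7 mg × 2.2 mg = 386.9 mg.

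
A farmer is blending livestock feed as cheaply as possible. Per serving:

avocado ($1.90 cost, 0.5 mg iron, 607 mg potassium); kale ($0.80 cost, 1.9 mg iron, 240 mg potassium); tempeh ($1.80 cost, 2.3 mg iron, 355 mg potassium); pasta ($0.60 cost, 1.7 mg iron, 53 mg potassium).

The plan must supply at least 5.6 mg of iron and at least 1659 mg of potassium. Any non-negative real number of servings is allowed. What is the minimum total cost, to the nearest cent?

An LP optimum is at a vertex; with two nutrient constraints at most two foods are used. Check each candidate.
avocado only: max(5.6/0.5, 1659/607) = 11.2 servings → $21.28.
kale only: max(5.6/1.9, 1659/240) = 6.912 servings → $5.53.
tempeh only: max(5.6/2.3, 1659/355) = 4.673 servings → $8.41.
pasta only: max(5.6/1.7, 1659/53) = 31.3 servings → $18.78.
avocado + kale with both tight: 1.75 servings and 2.487 servings → $5.31.
avocado + tempeh with both tight: 1.5 servings and 2.109 servings → $6.65.
avocado + pasta with both tight: 2.51 servings and 2.556 servings → $6.30.
kale + tempeh with both targets exact would need a negative amount; discard.
kale + pasta with both targets exact would need a negative amount; discard.
tempeh + pasta: intersection lies outside the first quadrant.
So the least-cost plan costs $5.31.

$5.31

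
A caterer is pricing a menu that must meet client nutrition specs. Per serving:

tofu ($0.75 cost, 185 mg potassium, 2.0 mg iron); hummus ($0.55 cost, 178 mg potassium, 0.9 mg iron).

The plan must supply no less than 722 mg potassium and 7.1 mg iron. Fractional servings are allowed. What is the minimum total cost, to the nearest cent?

$2.81

tofu only: max(722/185, 7.1/2.0) = 3.903 servings → $2.93.
hummus only: max(722/178, 7.1/0.9) = 7.889 servings → $4.34.
tofu + hummus with both tight: 3.24 servings and 0.6887 servings → $2.81.
The minimum over all feasible corners is $2.81.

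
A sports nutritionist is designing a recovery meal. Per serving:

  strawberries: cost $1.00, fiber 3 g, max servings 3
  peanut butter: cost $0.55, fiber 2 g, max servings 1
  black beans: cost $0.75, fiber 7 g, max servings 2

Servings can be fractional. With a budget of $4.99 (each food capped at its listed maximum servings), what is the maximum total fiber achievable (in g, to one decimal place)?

24.8 g

Fiber per dollar: black beans 9.333, peanut butter 3.636, strawberries 3.
Take 2 servings of black beans: spends $1.50, +14.0 g fiber (running total 14.0 g).
Take 1 serving of peanut butter: spends $0.55, +2.0 g fiber (running total 16.0 g).
Take 2.94 servings of strawberries: spends $2.94, +8.8 g fiber (running total 24.8 g).
Greedy by best ratio exhausts the cost allowance optimally: 24.8 g.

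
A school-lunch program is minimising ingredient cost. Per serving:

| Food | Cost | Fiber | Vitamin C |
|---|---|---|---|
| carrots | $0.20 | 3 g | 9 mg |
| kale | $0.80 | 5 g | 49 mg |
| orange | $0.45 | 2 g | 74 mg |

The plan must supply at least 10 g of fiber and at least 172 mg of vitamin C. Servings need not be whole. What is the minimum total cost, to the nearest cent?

$1.33

carrots only: max(10/3, 172/9) = 19.11 servings → $3.82.
kale only: max(10/5, 172/49) = 3.51 servings → $2.81.
orange only: max(10/2, 172/74) = 5 servings → $2.25.
carrots + kale: the both-tight solution has a negative serving — not a feasible corner.
carrots + orange with both tight: 1.941 servings and 2.088 servings → $1.33.
kale + orange with both tight: 1.456 servings and 1.36 servings → $1.78.
The minimum over all feasible corners is $1.33.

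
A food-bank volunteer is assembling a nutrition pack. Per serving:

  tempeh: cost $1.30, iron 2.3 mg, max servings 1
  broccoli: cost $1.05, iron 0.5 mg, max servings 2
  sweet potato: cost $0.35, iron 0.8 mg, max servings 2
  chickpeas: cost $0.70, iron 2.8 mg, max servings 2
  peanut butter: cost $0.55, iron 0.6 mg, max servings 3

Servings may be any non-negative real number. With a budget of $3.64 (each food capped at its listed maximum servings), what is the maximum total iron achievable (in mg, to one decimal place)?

Iron per dollar: chickpeas 4, sweet potato 2.286, tempeh 1.769, peanut butter 1.091, broccoli 0.4762.
Take 2 servings of chickpeas: spends $1.40, +5.6 mg iron (running total 5.6 mg).
Take 2 servings of sweet potato: spends $0.70, +1.6 mg iron (running total 7.2 mg).
Take 1 serving of tempeh: spends $1.30, +2.3 mg iron (running total 9.5 mg).
Take 0.4364 servings of peanut butter: spends $0.24, +0.3 mg iron (running total 9.8 mg).
Greedy by best ratio exhausts the cost allowance optimally: 9.8 mg.

9.8 mg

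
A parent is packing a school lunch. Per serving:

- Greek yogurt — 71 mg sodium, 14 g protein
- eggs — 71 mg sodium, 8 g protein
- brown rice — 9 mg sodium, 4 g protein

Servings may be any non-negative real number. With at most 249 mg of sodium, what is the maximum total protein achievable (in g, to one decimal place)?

Protein per mg sodium: brown rice 0.4444, Greek yogurt 0.1972, eggs 0.1127.
With no serving limits, spend the whole sodium allowance on brown rice: 249 mg / 9 mg × 4 g = 110.7 g.

110.7 g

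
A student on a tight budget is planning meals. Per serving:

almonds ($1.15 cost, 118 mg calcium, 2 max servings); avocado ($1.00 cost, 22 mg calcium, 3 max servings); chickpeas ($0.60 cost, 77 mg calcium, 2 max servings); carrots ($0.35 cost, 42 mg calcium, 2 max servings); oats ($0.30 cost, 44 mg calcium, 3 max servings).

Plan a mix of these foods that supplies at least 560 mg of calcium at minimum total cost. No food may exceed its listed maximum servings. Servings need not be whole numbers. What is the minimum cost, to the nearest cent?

$4.65

Cost per mg of calcium: oats $0.0068, chickpeas $0.0078, carrots $0.0083, almonds $0.0097, avocado $0.0455.
Take 3 servings of oats: +132.0 mg calcium for $0.90 (total $0.90, still need 428.0 mg).
Take 2 servings of chickpeas: +154.0 mg calcium for $1.20 (total $2.10, still need 274.0 mg).
Take 2 servings of carrots: +84.0 mg calcium for $0.70 (total $2.80, still need 190.0 mg).
Take 1.61 servings of almonds: +190.0 mg calcium for $1.85 (total $4.65, still need 0.0 mg).
Filling from the cheapest source first is optimal under one linear minimum: $4.65.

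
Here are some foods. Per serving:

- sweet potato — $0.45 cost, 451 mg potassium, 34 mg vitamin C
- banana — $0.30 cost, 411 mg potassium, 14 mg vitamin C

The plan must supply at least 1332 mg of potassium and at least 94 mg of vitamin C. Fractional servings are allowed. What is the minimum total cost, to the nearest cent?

$1.29

Minimising a linear cost over {potassium ≥ 1332, vitamin C ≥ 94, servings ≥ 0} — the optimum is at a vertex, using one or two foods.
sweet potato only: max(1332/451, 94/34) = 2.953 servings → $1.33.
banana only: max(1332/411, 94/14) = 6.714 servings → $2.01.
sweet potato + banana with both tight: 2.609 servings and 0.3778 servings → $1.29.
Cheapest feasible corner: $1.29.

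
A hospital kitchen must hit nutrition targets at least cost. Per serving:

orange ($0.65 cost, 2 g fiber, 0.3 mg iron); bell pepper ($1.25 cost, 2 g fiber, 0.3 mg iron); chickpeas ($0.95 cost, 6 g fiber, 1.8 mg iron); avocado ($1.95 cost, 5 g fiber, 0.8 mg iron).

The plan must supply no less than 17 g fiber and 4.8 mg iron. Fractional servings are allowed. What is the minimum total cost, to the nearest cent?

Check every corner: each single food scaled to meet both minima, and each pair solved so both constraints bind.
orange only: max(17/2, 4.8/0.3) = 16 servings → $10.40.
bell pepper only: max(17/2, 4.8/0.3) = 16 servings → $20.00.
chickpeas only: max(17/6, 4.8/1.8) = 2.833 servings → $2.69.
avocado only: max(17/5, 4.8/0.8) = 6 servings → $11.70.
orange + bell pepper (both tight): parallel constraints — no distinct corner.
orange + chickpeas with both tight: 1 serving and 2.5 servings → $3.02.
orange + avocado: intersection lies outside the first quadrant.
bell pepper + chickpeas with both tight: 1 serving and 2.5 servings → $3.62.
bell pepper + avocado with both targets exact would need a negative amount; discard.
chickpeas + avocado with both tight: 2.476 servings and 0.4286 servings → $3.19.
The minimum over all feasible corners is $2.69.

$2.69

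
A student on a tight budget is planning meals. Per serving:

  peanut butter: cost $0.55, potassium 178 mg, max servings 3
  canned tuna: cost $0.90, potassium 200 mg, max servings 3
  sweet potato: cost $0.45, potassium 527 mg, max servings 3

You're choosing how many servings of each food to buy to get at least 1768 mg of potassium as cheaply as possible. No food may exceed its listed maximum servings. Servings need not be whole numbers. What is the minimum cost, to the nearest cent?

$1.93

Cost per mg of potassium: sweet potato $0.0009, peanut butter $0.0031, canned tuna $0.0045.
Take 3 servings of sweet potato: +1581.0 mg potassium for $1.35 (total $1.35, still need 187.0 mg).
Take 1.051 servings of peanut butter: +187.0 mg potassium for $0.58 (total $1.93, still need 0.0 mg).
Filling from the cheapest source first is optimal under one linear minimum: $1.93.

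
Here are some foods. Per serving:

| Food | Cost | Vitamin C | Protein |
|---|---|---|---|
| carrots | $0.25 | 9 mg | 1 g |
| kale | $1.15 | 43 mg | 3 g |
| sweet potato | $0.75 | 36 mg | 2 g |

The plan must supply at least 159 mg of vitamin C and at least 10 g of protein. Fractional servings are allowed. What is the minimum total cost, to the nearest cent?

Check every corner: each single food scaled to meet both minima, and each pair solved so both constraints bind.
carrots only: max(159/9, 10/1) = 17.67 servings → $4.42.
kale only: max(159/43, 10/3) = 3.698 servings → $4.25.
sweet potato only: max(159/36, 10/2) = 5 servings → $3.75.
carrots + kale with both targets exact would need a negative amount; discard.
carrots + sweet potato with both tight: 2.333 servings and 3.833 servings → $3.46.
kale + sweet potato with both tight: 1.909 servings and 2.136 servings → $3.80.
Cheapest feasible corner: $3.46.

$3.46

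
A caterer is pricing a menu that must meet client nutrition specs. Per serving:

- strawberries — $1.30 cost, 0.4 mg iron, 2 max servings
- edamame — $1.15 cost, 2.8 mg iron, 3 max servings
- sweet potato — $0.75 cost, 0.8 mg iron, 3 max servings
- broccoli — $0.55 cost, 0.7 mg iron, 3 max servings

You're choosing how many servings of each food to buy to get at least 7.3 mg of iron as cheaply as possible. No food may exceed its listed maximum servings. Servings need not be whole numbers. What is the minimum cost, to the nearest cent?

Cost per mg of iron: edamame $0.4107, broccoli $0.7857, sweet potato $0.9375, strawberries $3.2500.
Take 2.607 servings of edamame: +7.3 mg iron for $3.00 (total $3.00, still need 0.0 mg).
Filling from the cheapest source first is optimal under one linear minimum: $3.00.

$3.00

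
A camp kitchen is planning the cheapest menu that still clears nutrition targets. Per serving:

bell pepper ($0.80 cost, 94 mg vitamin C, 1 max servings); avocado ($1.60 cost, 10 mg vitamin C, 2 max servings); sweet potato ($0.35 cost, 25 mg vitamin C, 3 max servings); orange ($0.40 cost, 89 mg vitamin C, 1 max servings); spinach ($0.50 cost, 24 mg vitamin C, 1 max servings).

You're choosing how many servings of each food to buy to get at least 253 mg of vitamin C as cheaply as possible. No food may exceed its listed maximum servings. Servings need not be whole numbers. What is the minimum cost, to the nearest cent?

Cost per mg of vitamin C: orange $0.0045, bell pepper $0.0085, sweet potato $0.0140, spinach $0.0208, avocado $0.1600.
Take 1 serving of orange: +89.0 mg vitamin C for $0.40 (total $0.40, still need 164.0 mg).
Take 1 serving of bell pepper: +94.0 mg vitamin C for $0.80 (total $1.20, still need 70.0 mg).
Take 2.8 servings of sweet potato: +70.0 mg vitamin C for $0.98 (total $2.18, still need 0.0 mg).
Greedy by cheapest-per-mg is optimal for a single linear constraint, so the minimum cost is $2.18.

$2.18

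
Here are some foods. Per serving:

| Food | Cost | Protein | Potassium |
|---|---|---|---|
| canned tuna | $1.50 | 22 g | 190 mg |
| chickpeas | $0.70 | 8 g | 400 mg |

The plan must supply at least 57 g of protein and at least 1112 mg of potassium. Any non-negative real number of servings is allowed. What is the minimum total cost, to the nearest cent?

$4.18

A basic optimal solution has at most two foods positive. Try each food alone and each pair with both targets met exactly.
canned tuna only: max(57/22, 1112/190) = 5.853 servings → $8.78.
chickpeas only: max(57/8, 1112/400) = 7.125 servings → $4.99.
canned tuna + chickpeas with both tight: 1.91 servings and 1.873 servings → $4.18.
The minimum over all feasible corners is $4.18.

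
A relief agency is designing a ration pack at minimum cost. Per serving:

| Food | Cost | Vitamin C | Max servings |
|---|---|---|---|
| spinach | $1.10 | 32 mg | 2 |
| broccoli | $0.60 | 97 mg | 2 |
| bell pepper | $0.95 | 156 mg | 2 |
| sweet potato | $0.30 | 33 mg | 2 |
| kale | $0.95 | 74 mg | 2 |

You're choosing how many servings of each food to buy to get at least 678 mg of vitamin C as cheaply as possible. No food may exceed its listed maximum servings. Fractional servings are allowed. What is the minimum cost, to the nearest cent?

Cost per mg of vitamin C: bell pepper $0.0061, broccoli $0.0062, sweet potato $0.0091, kale $0.0128, spinach $0.0344.
Take 2 servings of bell pepper: +312.0 mg vitamin C for $1.90 (total $1.90, still need 366.0 mg).
Take 2 servings of broccoli: +194.0 mg vitamin C for $1.20 (total $3.10, still need 172.0 mg).
Take 2 servings of sweet potato: +66.0 mg vitamin C for $0.60 (total $3.70, still need 106.0 mg).
Take 1.432 servings of kale: +106.0 mg vitamin C for $1.36 (total $5.06, still need 0.0 mg).
Filling from the cheapest source first is optimal under one linear minimum: $5.06.

$5.06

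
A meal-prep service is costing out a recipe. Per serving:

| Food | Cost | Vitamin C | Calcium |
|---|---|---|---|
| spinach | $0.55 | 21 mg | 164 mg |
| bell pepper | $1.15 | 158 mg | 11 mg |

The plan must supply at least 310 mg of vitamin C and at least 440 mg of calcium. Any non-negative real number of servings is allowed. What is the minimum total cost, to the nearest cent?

$3.28

spinach only: max(310/21, 440/164) = 14.76 servings → $8.12.
bell pepper only: max(310/158, 440/11) = 40 servings → $46.00.
spinach + bell pepper with both tight: 2.574 servings and 1.62 servings → $3.28.
So the least-cost plan costs $3.28.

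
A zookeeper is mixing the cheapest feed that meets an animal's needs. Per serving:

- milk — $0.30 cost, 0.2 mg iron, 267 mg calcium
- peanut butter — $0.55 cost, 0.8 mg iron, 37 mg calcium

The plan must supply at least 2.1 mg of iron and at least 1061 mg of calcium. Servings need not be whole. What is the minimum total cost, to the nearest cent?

$2.05

milk only: max(2.1/0.2, 1061/267) = 10.5 servings → $3.15.
peanut butter only: max(2.1/0.8, 1061/37) = 28.68 servings → $15.77.
milk + peanut butter with both tight: 3.74 servings and 1.69 servings → $2.05.
So the least-cost plan costs $2.05.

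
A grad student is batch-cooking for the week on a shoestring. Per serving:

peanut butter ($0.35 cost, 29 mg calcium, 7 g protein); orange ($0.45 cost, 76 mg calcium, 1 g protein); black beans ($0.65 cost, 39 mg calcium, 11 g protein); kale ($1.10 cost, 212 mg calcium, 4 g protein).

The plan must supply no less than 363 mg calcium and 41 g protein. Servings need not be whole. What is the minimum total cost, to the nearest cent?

$2.94

Two binding constraints pin down two serving amounts, so the optimal mix uses at most two foods. The candidates are each food alone (scaled to the tighter of calcium/protein) and each pair with both constraints tight.
peanut butter only: max(363/29, 41/7) = 12.52 servings → $4.38.
orange only: max(363/76, 41/1) = 41 servings → $18.45.
black beans only: max(363/39, 41/11) = 9.308 servings → $6.05.
kale only: max(363/212, 41/4) = 10.25 servings → $11.28.
peanut butter + orange with both tight: 5.473 servings and 2.688 servings → $3.13.
peanut butter + black beans with both targets exact would need a negative amount; discard.
peanut butter + kale with both tight: 5.292 servings and 0.9883 servings → $2.94.
orange + black beans with both tight: 3.004 servings and 3.454 servings → $3.60.
orange + kale: intersection lies outside the first quadrant.
black beans + kale with both tight: 3.327 servings and 1.1 servings → $3.37.
So the least-cost plan costs $2.94.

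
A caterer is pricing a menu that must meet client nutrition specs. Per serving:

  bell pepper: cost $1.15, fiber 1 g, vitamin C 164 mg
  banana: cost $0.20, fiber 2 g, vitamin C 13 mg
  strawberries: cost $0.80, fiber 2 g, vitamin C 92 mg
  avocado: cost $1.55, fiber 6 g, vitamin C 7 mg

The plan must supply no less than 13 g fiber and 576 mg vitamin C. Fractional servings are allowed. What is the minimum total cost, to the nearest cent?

For a min-cost LP with two ≥-constraints, a basic feasible solution has at most two positive variables.
bell pepper only: max(13/1, 576/164) = 13 servings → $14.95.
banana only: max(13/2, 576/13) = 44.31 servings → $8.86.
strawberries only: max(13/2, 576/92) = 6.5 servings → $5.20.
avocado only: max(13/6, 576/7) = 82.29 servings → $127.54.
bell pepper + banana with both tight: 3.121 servings and 4.94 servings → $4.58.
bell pepper + strawberries: the both-tight solution has a negative serving — not a feasible corner.
bell pepper + avocado with both tight: 3.444 servings and 1.593 servings → $6.43.
banana + strawberries with both tight: 0.2785 servings and 6.222 servings → $5.03.
banana + avocado: the both-tight solution has a negative serving — not a feasible corner.
strawberries + avocado with both tight: 6.255 servings and 0.08178 servings → $5.13.
The minimum over all feasible corners is $4.58.

$4.58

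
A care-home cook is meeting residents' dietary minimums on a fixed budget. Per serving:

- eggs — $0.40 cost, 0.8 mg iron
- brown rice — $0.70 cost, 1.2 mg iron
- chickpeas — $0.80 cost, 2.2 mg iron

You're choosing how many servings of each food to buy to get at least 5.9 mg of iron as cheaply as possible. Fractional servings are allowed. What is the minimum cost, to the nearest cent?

$2.15

Cost per mg of iron: chickpeas $0.3636, eggs $0.5000, brown rice $0.5833.
With no serving limits, use only chickpeas: 5.9 mg / 2.2 mg = 2.682 servings × $0.80 = $2.15.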